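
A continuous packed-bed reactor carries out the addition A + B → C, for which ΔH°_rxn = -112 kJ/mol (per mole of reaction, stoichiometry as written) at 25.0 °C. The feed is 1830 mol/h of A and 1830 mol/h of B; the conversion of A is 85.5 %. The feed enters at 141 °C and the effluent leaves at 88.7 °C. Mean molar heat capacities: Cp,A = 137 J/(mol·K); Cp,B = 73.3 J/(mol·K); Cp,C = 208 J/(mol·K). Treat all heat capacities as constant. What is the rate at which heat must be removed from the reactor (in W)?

Extent of reaction ξ = 0.855 × 1830 = 1564.6 mol/h
Reaction term: ξ·ΔH°_rxn = 1564.6 × -112 = -175240 kJ/h
Sensible, feed 141→25 °C: -44642 kJ/h
Outlet flows (mol/h): A 265.35, B 265.35, C 1564.6
Sensible, products 25→88.7 °C: 24286 kJ/h
Q = ΔH = -195600 kJ/h = -54.333 kW
Heat removed = 54333 W

Q_out = 54300 W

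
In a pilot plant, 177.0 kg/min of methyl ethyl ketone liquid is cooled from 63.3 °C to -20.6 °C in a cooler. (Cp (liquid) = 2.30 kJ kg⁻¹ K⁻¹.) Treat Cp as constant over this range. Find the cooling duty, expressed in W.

Q_c = 569000 W

Q = ṁ·Cp·ΔT = 177.0 × 2.30 × (-20.6 − 63.3) = -34156 kJ/min
Converting: 34156 / 60 s = 569.26 kW
Cooling duty = 569260 W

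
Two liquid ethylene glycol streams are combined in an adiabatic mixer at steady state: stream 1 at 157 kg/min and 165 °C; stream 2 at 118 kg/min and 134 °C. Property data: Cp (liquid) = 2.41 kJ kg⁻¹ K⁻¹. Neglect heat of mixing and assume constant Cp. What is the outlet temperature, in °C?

Adiabatic, steady state ⇒ Σ ṁᵢCp,ᵢ(T_out − Tᵢ) = 0
Σ ṁᵢCp,ᵢTᵢ = 157×2.41×165 + 118×2.41×134 = 100540
Σ ṁᵢCp,ᵢ = 157×2.41 + 118×2.41 = 662.75
T_out = 100540 / 662.75 = 151.7 °C

T_out = 152 °C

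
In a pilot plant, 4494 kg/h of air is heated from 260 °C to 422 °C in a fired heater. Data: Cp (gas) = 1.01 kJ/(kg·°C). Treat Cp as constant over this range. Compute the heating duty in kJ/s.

Q = ṁ·Cp·ΔT = 4494 × 1.01 × (422 − 260) = 735310 kJ/h
Converting: 735310 / 3600 s = 204.25 kW

Q = 204 kJ/s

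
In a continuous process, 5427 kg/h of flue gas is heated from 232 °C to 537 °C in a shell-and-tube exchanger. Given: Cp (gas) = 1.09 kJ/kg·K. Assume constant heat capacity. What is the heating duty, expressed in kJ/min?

Q = ṁ·Cp·ΔT = 5427 × 1.09 × (537 − 232) = 1.8042e+06 kJ/h
Converting: 1.8042e+06 / 3600 s = 501.17 kW
Heating duty = 30070 kJ/min

Q = 30100 kJ/min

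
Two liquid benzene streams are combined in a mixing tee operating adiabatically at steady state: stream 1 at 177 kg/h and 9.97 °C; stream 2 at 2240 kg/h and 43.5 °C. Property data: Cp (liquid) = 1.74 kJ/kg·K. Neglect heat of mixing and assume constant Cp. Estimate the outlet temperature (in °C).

T_out = 41.0 °C

Adiabatic, steady state ⇒ Σ ṁᵢCp,ᵢ(T_out − Tᵢ) = 0
T_out = Σ ṁᵢCp,ᵢTᵢ / Σ ṁᵢCp,ᵢ
      = 172620 / 4205.6 = 41.045 °C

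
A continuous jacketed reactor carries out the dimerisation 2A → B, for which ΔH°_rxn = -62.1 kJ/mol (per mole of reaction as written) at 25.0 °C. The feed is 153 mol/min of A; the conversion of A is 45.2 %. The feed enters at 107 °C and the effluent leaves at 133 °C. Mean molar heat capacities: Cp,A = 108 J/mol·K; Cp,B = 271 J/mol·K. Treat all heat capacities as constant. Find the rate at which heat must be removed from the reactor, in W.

Q_out = 25200 W

Extent of reaction ξ = 0.452 × 153 / 2 = 34.578 mol/min
Reaction term: ξ·ΔH°_rxn = 34.578 × -62.1 = -2147.3 kJ/min
Sensible, feed 107→25 °C: -1355 kJ/min
Outlet flows (mol/min): A 83.844, B 34.578
Sensible, products 25→133 °C: 1990 kJ/min
Q = ΔH = -1512.3 kJ/min = -25.205 kW
Heat removed = 25205 W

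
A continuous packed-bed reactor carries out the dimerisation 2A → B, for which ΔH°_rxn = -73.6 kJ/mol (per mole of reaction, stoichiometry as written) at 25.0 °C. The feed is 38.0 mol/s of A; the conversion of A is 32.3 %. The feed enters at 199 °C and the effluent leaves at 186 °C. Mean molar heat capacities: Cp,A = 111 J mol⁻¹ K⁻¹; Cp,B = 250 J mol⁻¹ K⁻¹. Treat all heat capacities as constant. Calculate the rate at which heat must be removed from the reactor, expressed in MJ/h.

Q_out = 1720 MJ/h

Extent of reaction ξ = 0.323 × 38.0 / 2 = 6.137 mol/s
Reaction term: ξ·ΔH°_rxn = 6.137 × -73.6 = -451.68 kJ/s
Sensible, feed 199→25 °C: -733.93 kJ/s
Outlet flows (mol/s): A 25.726, B 6.137
Sensible, products 25→186 °C: 706.76 kJ/s
Q = ΔH = -478.85 kJ/s = -478.85 kW
Heat removed = 1723.9 MJ/h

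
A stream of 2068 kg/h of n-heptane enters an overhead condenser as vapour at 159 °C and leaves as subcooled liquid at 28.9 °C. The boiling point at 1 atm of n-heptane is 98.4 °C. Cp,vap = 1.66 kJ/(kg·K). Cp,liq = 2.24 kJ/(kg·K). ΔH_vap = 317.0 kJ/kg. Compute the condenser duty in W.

Q_c = 329000 W

vapour 159→98.4 °C: -100.6 kJ/kg
condensation at 98.4 °C: -317 kJ/kg
liquid 98.4→28.9 °C: -155.68 kJ/kg
Δh = -100.6 + -317 + -155.68 = -573.28 kJ/kg
Q = ṁ·Δh = 2068 kg/h × -573.28 kJ/kg = -1.1855e+06 kJ/h
|Q| = 329.32 kW = 329320 W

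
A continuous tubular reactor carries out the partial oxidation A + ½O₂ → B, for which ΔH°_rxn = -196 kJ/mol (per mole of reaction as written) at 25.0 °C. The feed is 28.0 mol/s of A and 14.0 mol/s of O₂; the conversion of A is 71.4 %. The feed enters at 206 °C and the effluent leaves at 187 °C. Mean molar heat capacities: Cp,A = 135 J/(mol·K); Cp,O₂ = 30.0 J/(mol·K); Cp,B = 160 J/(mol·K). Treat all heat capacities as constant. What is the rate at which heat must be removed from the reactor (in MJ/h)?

Q_out = 14300 MJ/h

Extent of reaction ξ = 0.714 × 28.0 = 19.992 mol/s
Reaction term: ξ·ΔH°_rxn = 19.992 × -196 = -3918.4 kJ/s
Sensible, feed 206→25 °C: -760.2 kJ/s
Outlet flows (mol/s): A 8.008, O₂ 4.004, B 19.992
Sensible, products 25→187 °C: 712.79 kJ/s
Q = ΔH = -3965.8 kJ/s = -3965.8 kW
Heat removed = 14277 MJ/h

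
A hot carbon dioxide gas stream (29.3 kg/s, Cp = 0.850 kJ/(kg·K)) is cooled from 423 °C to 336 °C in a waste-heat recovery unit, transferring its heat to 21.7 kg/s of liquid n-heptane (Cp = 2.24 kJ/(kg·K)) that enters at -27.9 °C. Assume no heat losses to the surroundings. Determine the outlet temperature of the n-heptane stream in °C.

T_c,out = 16.7 °C

Heat released by hot stream: Q = 29.3 × 0.850 × (423 − 336) = 2166.7 kJ/s
Energy balance on cold side (adiabatic exchanger): Q = ṁ_c·Cp_c·(T_c,out − T_c,in)
T_c,out = -27.9 + 2166.7/(21.7 × 2.24) = 16.676 °C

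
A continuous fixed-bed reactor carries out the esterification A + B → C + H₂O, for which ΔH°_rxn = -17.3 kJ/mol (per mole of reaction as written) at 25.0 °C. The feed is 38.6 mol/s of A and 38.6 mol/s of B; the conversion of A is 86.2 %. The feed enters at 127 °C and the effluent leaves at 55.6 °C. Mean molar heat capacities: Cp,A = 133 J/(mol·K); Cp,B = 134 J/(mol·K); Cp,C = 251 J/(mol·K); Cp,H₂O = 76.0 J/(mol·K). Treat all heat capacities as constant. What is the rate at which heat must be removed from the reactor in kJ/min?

Q_out = 75000 kJ/min

Extent of reaction ξ = 0.862 × 38.6 = 33.273 mol/s
Reaction term: ξ·ΔH°_rxn = 33.273 × -17.3 = -575.63 kJ/s
Sensible, feed 127→25 °C: -1051.2 kJ/s
Outlet flows (mol/s): A 5.3268, B 5.3268, C 33.273, H₂O 33.273
Sensible, products 25→55.6 °C: 376.46 kJ/s
Q = ΔH = -1250.4 kJ/s = -1250.4 kW
Heat removed = 75024 kJ/min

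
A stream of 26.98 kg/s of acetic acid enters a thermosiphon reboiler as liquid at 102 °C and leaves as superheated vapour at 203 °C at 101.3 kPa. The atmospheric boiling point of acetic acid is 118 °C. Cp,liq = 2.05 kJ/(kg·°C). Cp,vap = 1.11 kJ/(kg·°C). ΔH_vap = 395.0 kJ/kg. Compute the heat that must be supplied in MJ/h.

Q = 50700 MJ/h

liquid 102→118 °C: 32.8 kJ/kg
vaporisation at 118 °C: 395 kJ/kg
vapour 118→203 °C: 94.35 kJ/kg
Δh = 32.8 + 395 + 94.35 = 522.15 kJ/kg
Q = ṁ·Δh = 26.98 kg/s × 522.15 kJ/kg = 14088 kJ/s
|Q| = 14088 kW = 50715 MJ/h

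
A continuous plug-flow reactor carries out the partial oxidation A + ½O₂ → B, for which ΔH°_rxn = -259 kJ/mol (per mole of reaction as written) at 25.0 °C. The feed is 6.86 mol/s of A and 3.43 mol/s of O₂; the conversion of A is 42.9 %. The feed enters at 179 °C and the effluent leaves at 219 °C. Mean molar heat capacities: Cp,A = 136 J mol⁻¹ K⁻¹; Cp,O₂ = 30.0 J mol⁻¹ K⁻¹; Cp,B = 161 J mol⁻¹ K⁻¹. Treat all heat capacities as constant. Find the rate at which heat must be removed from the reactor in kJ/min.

Extent of reaction ξ = 0.429 × 6.86 = 2.9429 mol/s
Reaction term: ξ·ΔH°_rxn = 2.9429 × -259 = -762.22 kJ/s
Sensible, feed 179→25 °C: -159.52 kJ/s
Outlet flows (mol/s): A 3.9171, O₂ 1.9585, B 2.9429
Sensible, products 25→219 °C: 206.67 kJ/s
Q = ΔH = -715.08 kJ/s = -715.08 kW
Heat removed = 42905 kJ/min

Q_out = 42900 kJ/min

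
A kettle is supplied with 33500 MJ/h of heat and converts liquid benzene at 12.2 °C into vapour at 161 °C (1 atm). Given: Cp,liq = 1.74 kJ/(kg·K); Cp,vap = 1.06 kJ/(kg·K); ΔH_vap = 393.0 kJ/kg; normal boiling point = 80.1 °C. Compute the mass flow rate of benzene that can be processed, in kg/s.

Δh = 1.74×(80.1−12.2) + 393.0 + 1.06×(161−80.1) = 596.9 kJ/kg
Q = 33500 MJ/h = 9305.6 kJ/s = 9305.6 kJ/s
ṁ = Q/Δh = 9305.6 / 596.9 = 15.59 kg/s

ṁ = 15.6 kg/s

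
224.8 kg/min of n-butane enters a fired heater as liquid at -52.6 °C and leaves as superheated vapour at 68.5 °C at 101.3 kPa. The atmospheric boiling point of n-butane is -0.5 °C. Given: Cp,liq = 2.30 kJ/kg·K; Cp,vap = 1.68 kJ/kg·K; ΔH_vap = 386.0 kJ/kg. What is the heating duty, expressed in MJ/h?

liquid -52.6→-0.5 °C: 119.83 kJ/kg
vaporisation at -0.5 °C: 386 kJ/kg
vapour -0.5→68.5 °C: 115.92 kJ/kg
Δh = 119.83 + 386 + 115.92 = 621.75 kJ/kg
Q = ṁ·Δh = 224.8 kg/min × 621.75 kJ/kg = 139770 kJ/min
|Q| = 2329.5 kW = 8386.2 MJ/h

Q = 8390 MJ/h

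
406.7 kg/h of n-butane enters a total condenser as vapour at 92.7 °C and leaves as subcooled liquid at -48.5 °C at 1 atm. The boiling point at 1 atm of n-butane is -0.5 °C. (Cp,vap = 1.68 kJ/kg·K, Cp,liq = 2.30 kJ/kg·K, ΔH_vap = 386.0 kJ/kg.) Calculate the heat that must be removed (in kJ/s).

vapour 92.7→-0.5 °C: -156.58 kJ/kg
condensation at -0.5 °C: -386 kJ/kg
liquid -0.5→-48.5 °C: -110.4 kJ/kg
Δh = -156.58 + -386 + -110.4 = -652.98 kJ/kg
Q = ṁ·Δh = 406.7 kg/h × -652.98 kJ/kg = -265570 kJ/h
|Q| = 73.768 kW

Q_c = 73.8 kJ/s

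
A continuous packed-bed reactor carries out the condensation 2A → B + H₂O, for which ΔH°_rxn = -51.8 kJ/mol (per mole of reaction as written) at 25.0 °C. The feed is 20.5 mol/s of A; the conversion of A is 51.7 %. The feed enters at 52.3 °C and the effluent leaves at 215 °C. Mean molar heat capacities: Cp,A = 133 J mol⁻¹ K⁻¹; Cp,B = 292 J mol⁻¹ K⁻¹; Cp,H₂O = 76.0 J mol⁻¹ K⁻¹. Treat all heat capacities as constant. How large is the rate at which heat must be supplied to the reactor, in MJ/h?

Q_in = 978 MJ/h

Extent of reaction ξ = 0.517 × 20.5 / 2 = 5.2992 mol/s
Reaction term: ξ·ΔH°_rxn = 5.2992 × -51.8 = -274.5 kJ/s
Sensible, feed 52.3→25 °C: -74.433 kJ/s
Outlet flows (mol/s): A 9.9015, B 5.2992, H₂O 5.2992
Sensible, products 25→215 °C: 620.73 kJ/s
Q = ΔH = 271.8 kJ/s = 271.8 kW
Heat supplied = 978.48 MJ/h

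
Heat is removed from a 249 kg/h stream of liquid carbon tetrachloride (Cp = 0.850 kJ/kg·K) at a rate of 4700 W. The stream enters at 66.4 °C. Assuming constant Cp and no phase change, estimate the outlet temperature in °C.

T_out = -13.5 °C

Q = 4700 W = 16920 kJ/h
ΔT = Q/(ṁ·Cp) = 16920/(249×0.850) = 79.943 K
T_out = 66.4 − 79.943 = -13.543 °C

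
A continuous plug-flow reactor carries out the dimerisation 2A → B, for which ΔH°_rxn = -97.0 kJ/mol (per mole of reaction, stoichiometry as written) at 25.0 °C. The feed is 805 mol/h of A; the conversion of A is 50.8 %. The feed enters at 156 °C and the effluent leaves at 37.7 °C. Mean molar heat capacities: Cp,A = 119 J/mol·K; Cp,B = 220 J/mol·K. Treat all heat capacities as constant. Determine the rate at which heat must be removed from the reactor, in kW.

Extent of reaction ξ = 0.508 × 805 / 2 = 204.47 mol/h
Reaction term: ξ·ΔH°_rxn = 204.47 × -97.0 = -19834 kJ/h
Sensible, feed 156→25 °C: -12549 kJ/h
Outlet flows (mol/h): A 396.06, B 204.47
Sensible, products 25→37.7 °C: 1169.9 kJ/h
Q = ΔH = -31213 kJ/h = -8.6702 kW
Heat removed = 8.6702 kW

Q_out = 8.67 kW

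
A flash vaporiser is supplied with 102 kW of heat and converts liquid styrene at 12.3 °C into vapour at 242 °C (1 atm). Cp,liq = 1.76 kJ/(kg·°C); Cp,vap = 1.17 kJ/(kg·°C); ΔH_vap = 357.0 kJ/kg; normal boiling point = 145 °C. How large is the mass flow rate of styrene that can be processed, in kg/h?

Δh = 1.76×(145−12.3) + 357.0 + 1.17×(242−145) = 704.04 kJ/kg
Q = 102 kW = 102 kJ/s = 367200 kJ/h
ṁ = Q/Δh = 367200 / 704.04 = 521.56 kg/h

ṁ = 522 kg/h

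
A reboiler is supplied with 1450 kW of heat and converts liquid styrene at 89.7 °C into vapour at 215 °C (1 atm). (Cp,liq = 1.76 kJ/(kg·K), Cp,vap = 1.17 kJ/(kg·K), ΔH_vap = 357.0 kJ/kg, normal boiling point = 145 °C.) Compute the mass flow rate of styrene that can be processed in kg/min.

ṁ = 162 kg/min

Δh = 1.76×(145−89.7) + 357.0 + 1.17×(215−145) = 536.23 kJ/kg
Q = 1450 kW = 1450 kJ/s = 87000 kJ/min
ṁ = Q/Δh = 87000 / 536.23 = 162.24 kg/min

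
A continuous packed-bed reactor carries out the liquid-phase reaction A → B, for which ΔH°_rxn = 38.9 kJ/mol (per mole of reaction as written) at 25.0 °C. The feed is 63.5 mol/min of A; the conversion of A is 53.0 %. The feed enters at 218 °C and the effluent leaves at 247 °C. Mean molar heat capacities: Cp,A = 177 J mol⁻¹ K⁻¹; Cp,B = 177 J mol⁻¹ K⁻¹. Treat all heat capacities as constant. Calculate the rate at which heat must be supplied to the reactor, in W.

Extent of reaction ξ = 0.530 × 63.5 = 33.655 mol/min
Reaction term: ξ·ΔH°_rxn = 33.655 × 38.9 = 1309.2 kJ/min
Sensible, feed 218→25 °C: -2169.2 kJ/min
Outlet flows (mol/min): A 29.845, B 33.655
Sensible, products 25→247 °C: 2495.2 kJ/min
Q = ΔH = 1635.1 kJ/min = 27.252 kW
Heat supplied = 27252 W

Q_in = 27300 W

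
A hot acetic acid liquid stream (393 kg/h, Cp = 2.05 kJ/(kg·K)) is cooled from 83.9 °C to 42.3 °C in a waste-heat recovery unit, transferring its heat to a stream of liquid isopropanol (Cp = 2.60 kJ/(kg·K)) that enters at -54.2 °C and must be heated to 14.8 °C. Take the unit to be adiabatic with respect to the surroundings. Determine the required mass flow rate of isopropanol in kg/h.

Heat released by hot stream: Q = 393 × 2.05 × (83.9 − 42.3) = 33515 kJ/h
Energy balance on cold side (adiabatic exchanger): Q = ṁ_c·Cp_c·(T_c,out − T_c,in)
ṁ_c = 33515 / [2.60 × (14.8 − -54.2)] = 186.82 kg/h

ṁ_c = 187 kg/h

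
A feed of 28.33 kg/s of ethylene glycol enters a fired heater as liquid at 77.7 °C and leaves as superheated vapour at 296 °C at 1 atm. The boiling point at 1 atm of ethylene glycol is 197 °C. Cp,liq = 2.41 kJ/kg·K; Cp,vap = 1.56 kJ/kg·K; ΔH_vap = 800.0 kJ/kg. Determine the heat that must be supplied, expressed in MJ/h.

liquid 77.7→197 °C: 287.51 kJ/kg
vaporisation at 197 °C: 800 kJ/kg
vapour 197→296 °C: 154.44 kJ/kg
Δh = 287.51 + 800 + 154.44 = 1242 kJ/kg
Q = ṁ·Δh = 28.33 kg/s × 1242 kJ/kg = 35185 kJ/s
|Q| = 35185 kW = 126660 MJ/h

Q = 127000 MJ/h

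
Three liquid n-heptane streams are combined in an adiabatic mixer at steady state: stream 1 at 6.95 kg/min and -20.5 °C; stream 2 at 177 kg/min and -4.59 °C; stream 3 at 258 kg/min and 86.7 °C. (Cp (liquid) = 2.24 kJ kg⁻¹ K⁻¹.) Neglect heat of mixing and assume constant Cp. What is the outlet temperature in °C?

T_out = 48.5 °C

Adiabatic, steady state ⇒ Σ ṁᵢCp,ᵢ(T_out − Tᵢ) = 0
Σ ṁᵢCp,ᵢTᵢ = 6.95×2.24×-20.5 + 177×2.24×-4.59 + 258×2.24×86.7 = 47967
Σ ṁᵢCp,ᵢ = 6.95×2.24 + 177×2.24 + 258×2.24 = 989.97
T_out = 47967 / 989.97 = 48.453 °C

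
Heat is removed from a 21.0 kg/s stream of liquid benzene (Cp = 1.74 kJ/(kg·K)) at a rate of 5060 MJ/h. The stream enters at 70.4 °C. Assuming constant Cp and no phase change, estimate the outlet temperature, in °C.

Q = 5060 MJ/h = 1405.6 kJ/s
ΔT = Q/(ṁ·Cp) = 1405.6/(21.0×1.74) = 38.466 K
T_out = 70.4 − 38.466 = 31.934 °C

T_out = 31.9 °C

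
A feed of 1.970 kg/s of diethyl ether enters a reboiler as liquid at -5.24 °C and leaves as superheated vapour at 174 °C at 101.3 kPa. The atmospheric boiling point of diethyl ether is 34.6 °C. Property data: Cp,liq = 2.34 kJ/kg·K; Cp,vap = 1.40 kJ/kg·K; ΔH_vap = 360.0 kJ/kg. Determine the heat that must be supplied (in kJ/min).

liquid -5.24→34.6 °C: 93.226 kJ/kg
vaporisation at 34.6 °C: 360 kJ/kg
vapour 34.6→174 °C: 195.16 kJ/kg
Δh = 93.226 + 360 + 195.16 = 648.39 kJ/kg
Q = ṁ·Δh = 1.970 kg/s × 648.39 kJ/kg = 1277.3 kJ/s
|Q| = 1277.3 kW = 76639 kJ/min

Q = 76600 kJ/min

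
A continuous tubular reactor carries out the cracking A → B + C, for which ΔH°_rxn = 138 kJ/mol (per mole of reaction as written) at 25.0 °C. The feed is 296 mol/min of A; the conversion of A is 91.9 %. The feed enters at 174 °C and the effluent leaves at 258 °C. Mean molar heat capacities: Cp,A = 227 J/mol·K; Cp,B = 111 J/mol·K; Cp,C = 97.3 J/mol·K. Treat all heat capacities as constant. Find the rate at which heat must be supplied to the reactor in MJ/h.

Extent of reaction ξ = 0.919 × 296 = 272.02 mol/min
Reaction term: ξ·ΔH°_rxn = 272.02 × 138 = 37539 kJ/min
Sensible, feed 174→25 °C: -10012 kJ/min
Outlet flows (mol/min): A 23.976, B 272.02, C 272.02
Sensible, products 25→258 °C: 14471 kJ/min
Q = ΔH = 41998 kJ/min = 699.97 kW
Heat supplied = 2519.9 MJ/h

Q_in = 2520 MJ/h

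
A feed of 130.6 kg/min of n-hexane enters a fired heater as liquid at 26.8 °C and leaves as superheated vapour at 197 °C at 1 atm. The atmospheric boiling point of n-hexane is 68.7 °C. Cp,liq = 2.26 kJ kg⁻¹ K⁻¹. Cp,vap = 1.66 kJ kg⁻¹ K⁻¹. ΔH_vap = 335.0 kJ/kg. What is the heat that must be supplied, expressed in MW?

liquid 26.8→68.7 °C: 94.694 kJ/kg
vaporisation at 68.7 °C: 335 kJ/kg
vapour 68.7→197 °C: 212.98 kJ/kg
Δh = 94.694 + 335 + 212.98 = 642.67 kJ/kg
Q = ṁ·Δh = 130.6 kg/min × 642.67 kJ/kg = 83933 kJ/min
|Q| = 1398.9 kW = 1.3989 MW

Q = 1.40 MW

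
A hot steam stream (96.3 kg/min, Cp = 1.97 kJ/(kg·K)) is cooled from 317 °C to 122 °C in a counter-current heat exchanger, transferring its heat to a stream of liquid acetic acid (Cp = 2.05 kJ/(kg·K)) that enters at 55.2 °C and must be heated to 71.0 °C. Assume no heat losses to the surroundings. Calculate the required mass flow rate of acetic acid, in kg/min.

ṁ_c = 1140 kg/min

Heat released by hot stream: Q = 96.3 × 1.97 × (317 − 122) = 36994 kJ/min
Energy balance on cold side (adiabatic exchanger): Q = ṁ_c·Cp_c·(T_c,out − T_c,in)
ṁ_c = 36994 / [2.05 × (71.0 − 55.2)] = 1142.1 kg/min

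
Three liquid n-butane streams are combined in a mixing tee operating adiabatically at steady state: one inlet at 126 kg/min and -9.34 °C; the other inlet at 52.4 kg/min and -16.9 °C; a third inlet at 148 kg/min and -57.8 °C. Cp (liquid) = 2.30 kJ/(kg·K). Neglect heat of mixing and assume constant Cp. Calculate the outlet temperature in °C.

T_out = -32.5 °C

Adiabatic, steady state ⇒ Σ ṁᵢCp,ᵢ(T_out − Tᵢ) = 0
Σ ṁᵢCp,ᵢTᵢ = 126×2.30×-9.34 + 52.4×2.30×-16.9 + 148×2.30×-57.8 = -24419
Σ ṁᵢCp,ᵢ = 126×2.30 + 52.4×2.30 + 148×2.30 = 750.72
T_out = -24419 / 750.72 = -32.527 °C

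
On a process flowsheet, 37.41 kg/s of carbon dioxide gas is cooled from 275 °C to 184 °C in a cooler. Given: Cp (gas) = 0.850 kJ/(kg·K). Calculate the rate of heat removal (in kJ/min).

Q_c = 174000 kJ/min

Q = ṁ·Cp·ΔT = 37.41 × 0.850 × (184 − 275) = -2893.7 kJ/s
Cooling duty = 173620 kJ/min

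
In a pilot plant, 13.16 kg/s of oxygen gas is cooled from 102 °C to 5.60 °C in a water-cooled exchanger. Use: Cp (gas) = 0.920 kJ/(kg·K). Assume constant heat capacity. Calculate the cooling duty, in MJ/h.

Q = ṁ·Cp·ΔT = 13.16 × 0.920 × (5.60 − 102) = -1167.1 kJ/s
Cooling duty = 4201.7 MJ/h

Q_c = 4200 MJ/h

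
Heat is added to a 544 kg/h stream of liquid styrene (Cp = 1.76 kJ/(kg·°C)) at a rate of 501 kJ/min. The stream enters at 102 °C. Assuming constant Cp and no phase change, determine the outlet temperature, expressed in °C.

Q = 501 kJ/min = 30060 kJ/h
ΔT = Q/(ṁ·Cp) = 30060/(544×1.76) = 31.396 K
T_out = 102 + 31.396 = 133.4 °C

T_out = 133 °C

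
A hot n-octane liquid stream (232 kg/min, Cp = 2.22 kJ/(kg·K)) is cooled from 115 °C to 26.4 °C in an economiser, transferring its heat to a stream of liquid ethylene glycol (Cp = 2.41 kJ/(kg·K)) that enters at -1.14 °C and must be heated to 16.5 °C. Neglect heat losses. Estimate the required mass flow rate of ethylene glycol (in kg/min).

ṁ_c = 1070 kg/min

Heat released by hot stream: Q = 232 × 2.22 × (115 − 26.4) = 45633 kJ/min
Energy balance on cold side (adiabatic exchanger): Q = ṁ_c·Cp_c·(T_c,out − T_c,in)
ṁ_c = 45633 / [2.41 × (16.5 − -1.14)] = 1073.4 kg/min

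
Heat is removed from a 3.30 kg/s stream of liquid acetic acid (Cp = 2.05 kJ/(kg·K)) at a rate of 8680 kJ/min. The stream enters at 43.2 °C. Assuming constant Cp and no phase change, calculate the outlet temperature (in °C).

T_out = 21.8 °C

Q = 8680 kJ/min = 144.67 kJ/s
ΔT = Q/(ṁ·Cp) = 144.67/(3.30×2.05) = 21.385 K
T_out = 43.2 − 21.385 = 21.815 °C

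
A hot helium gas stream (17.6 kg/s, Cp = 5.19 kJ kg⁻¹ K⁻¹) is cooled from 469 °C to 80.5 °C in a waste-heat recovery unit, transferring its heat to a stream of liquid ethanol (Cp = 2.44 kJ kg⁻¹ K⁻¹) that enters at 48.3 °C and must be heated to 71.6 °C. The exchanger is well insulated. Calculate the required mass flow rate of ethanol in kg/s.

ṁ_c = 624 kg/s

Heat released by hot stream: Q = 17.6 × 5.19 × (469 − 80.5) = 35487 kJ/s
Energy balance on cold side (adiabatic exchanger): Q = ṁ_c·Cp_c·(T_c,out − T_c,in)
ṁ_c = 35487 / [2.44 × (71.6 − 48.3)] = 624.2 kg/s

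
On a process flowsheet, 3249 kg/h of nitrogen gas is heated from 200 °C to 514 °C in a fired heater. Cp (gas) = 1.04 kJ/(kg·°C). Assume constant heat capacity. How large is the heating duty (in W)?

Q = ṁ·Cp·ΔT = 3249 × 1.04 × (514 − 200) = 1.061e+06 kJ/h
Converting: 1.061e+06 / 3600 s = 294.72 kW
Heating duty = 294720 W

Q = 295000 W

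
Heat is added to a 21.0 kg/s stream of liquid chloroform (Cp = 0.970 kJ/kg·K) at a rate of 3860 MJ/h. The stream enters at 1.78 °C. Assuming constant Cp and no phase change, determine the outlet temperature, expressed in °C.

Q = 3860 MJ/h = 1072.2 kJ/s
ΔT = Q/(ṁ·Cp) = 1072.2/(21.0×0.970) = 52.637 K
T_out = 1.78 + 52.637 = 54.417 °C

T_out = 54.4 °C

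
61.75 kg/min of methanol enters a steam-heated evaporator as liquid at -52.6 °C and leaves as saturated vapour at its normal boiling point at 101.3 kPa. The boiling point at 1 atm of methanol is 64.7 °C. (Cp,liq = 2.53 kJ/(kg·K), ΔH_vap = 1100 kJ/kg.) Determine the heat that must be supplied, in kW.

Q = 1440 kW

liquid -52.6→64.7 °C: 296.77 kJ/kg
vaporisation at 64.7 °C: 1100 kJ/kg
Δh = 296.77 + 1100 = 1396.8 kJ/kg
Q = ṁ·Δh = 61.75 kg/min × 1396.8 kJ/kg = 86250 kJ/min
|Q| = 1437.5 kW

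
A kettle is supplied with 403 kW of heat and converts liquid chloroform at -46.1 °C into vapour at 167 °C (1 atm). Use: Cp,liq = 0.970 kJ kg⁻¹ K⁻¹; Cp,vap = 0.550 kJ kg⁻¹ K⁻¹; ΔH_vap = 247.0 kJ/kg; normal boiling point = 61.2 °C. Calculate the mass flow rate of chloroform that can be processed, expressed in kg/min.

Δh = 0.970×(61.2−-46.1) + 247.0 + 0.550×(167−61.2) = 409.27 kJ/kg
Q = 403 kW = 403 kJ/s = 24180 kJ/min
ṁ = Q/Δh = 24180 / 409.27 = 59.081 kg/min

ṁ = 59.1 kg/min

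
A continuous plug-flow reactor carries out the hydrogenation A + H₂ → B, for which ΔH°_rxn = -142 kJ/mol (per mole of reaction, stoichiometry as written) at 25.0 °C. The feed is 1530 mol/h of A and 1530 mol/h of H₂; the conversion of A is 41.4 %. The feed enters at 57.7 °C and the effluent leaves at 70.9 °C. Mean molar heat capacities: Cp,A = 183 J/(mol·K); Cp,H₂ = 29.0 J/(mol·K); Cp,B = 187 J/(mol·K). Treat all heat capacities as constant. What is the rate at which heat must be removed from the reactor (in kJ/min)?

Q_out = 1440 kJ/min

Extent of reaction ξ = 0.414 × 1530 = 633.42 mol/h
Reaction term: ξ·ΔH°_rxn = 633.42 × -142 = -89946 kJ/h
Sensible, feed 57.7→25 °C: -10607 kJ/h
Outlet flows (mol/h): A 896.58, H₂ 896.58, B 633.42
Sensible, products 25→70.9 °C: 14161 kJ/h
Q = ΔH = -86391 kJ/h = -23.997 kW
Heat removed = 1439.8 kJ/min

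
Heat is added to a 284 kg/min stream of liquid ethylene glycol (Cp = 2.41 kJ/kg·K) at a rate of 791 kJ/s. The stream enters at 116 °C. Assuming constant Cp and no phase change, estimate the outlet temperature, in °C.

T_out = 185 °C

Q = 791 kJ/s = 47460 kJ/min
ΔT = Q/(ṁ·Cp) = 47460/(284×2.41) = 69.341 K
T_out = 116 + 69.341 = 185.34 °C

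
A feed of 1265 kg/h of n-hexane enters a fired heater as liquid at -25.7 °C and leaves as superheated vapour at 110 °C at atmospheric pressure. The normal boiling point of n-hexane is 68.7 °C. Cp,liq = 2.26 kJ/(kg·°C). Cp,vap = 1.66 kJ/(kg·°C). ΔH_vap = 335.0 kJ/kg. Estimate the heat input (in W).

liquid -25.7→68.7 °C: 213.34 kJ/kg
vaporisation at 68.7 °C: 335 kJ/kg
vapour 68.7→110 °C: 68.558 kJ/kg
Δh = 213.34 + 335 + 68.558 = 616.9 kJ/kg
Q = ṁ·Δh = 1265 kg/h × 616.9 kJ/kg = 780380 kJ/h
|Q| = 216.77 kW = 216770 W

Q = 217000 W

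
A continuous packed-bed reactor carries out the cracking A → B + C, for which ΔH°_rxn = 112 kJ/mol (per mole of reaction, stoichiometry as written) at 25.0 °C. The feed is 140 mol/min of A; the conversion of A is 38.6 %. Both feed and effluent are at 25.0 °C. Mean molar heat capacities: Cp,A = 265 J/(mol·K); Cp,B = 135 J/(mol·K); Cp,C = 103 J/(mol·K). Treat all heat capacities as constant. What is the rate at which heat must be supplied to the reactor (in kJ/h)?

Q_in = 363000 kJ/h

Extent of reaction ξ = 0.386 × 140 = 54.04 mol/min
Reaction term: ξ·ΔH°_rxn = 54.04 × 112 = 6052.5 kJ/min
Q = ΔH = 6052.5 kJ/min = 100.87 kW
Heat supplied = 363150 kJ/h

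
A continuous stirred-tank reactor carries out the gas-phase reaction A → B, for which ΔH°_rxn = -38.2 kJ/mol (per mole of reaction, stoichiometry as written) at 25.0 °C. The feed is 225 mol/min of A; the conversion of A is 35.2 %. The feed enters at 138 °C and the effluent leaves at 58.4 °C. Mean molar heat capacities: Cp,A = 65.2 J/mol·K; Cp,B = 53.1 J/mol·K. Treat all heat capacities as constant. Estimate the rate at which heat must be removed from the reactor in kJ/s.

Extent of reaction ξ = 0.352 × 225 = 79.2 mol/min
Reaction term: ξ·ΔH°_rxn = 79.2 × -38.2 = -3025.4 kJ/min
Sensible, feed 138→25 °C: -1657.7 kJ/min
Outlet flows (mol/min): A 145.8, B 79.2
Sensible, products 25→58.4 °C: 457.97 kJ/min
Q = ΔH = -4225.2 kJ/min = -70.42 kW
Heat removed = 70.42 kJ/s

Q_out = 70.4 kJ/s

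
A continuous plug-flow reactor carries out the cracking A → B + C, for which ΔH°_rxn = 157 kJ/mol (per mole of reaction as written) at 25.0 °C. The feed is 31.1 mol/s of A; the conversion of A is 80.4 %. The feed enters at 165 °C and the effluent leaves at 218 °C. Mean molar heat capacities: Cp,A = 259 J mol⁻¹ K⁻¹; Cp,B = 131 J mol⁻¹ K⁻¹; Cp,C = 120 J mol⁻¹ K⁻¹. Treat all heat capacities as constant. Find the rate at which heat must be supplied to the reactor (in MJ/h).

Q_in = 15500 MJ/h

Extent of reaction ξ = 0.804 × 31.1 = 25.004 mol/s
Reaction term: ξ·ΔH°_rxn = 25.004 × 157 = 3925.7 kJ/s
Sensible, feed 165→25 °C: -1127.7 kJ/s
Outlet flows (mol/s): A 6.0956, B 25.004, C 25.004
Sensible, products 25→218 °C: 1516 kJ/s
Q = ΔH = 4314 kJ/s = 4314 kW
Heat supplied = 15530 MJ/h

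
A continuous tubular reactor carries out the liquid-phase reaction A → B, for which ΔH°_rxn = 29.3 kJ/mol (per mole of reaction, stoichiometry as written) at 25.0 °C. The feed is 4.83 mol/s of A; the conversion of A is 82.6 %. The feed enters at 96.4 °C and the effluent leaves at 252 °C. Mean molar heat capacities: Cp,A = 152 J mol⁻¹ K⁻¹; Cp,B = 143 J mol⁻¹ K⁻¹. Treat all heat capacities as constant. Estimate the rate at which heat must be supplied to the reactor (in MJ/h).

Extent of reaction ξ = 0.826 × 4.83 = 3.9896 mol/s
Reaction term: ξ·ΔH°_rxn = 3.9896 × 29.3 = 116.89 kJ/s
Sensible, feed 96.4→25 °C: -52.419 kJ/s
Outlet flows (mol/s): A 0.84042, B 3.9896
Sensible, products 25→252 °C: 158.5 kJ/s
Q = ΔH = 222.98 kJ/s = 222.98 kW
Heat supplied = 802.73 MJ/h

Q_in = 803 MJ/h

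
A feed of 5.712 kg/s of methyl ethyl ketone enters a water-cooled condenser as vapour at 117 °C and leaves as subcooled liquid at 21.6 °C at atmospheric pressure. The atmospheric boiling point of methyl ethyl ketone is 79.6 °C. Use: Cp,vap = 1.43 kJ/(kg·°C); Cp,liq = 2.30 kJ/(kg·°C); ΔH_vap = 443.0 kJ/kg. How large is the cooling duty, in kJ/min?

Q_c = 216000 kJ/min

vapour 117→79.6 °C: -53.482 kJ/kg
condensation at 79.6 °C: -443 kJ/kg
liquid 79.6→21.6 °C: -133.4 kJ/kg
Δh = -53.482 + -443 + -133.4 = -629.88 kJ/kg
Q = ṁ·Δh = 5.712 kg/s × -629.88 kJ/kg = -3597.9 kJ/s
|Q| = 3597.9 kW = 215870 kJ/min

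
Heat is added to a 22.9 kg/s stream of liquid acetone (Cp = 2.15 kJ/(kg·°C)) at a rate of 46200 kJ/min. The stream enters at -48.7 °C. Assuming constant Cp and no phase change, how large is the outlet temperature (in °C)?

T_out = -33.1 °C

Q = 46200 kJ/min = 770 kJ/s
ΔT = Q/(ṁ·Cp) = 770/(22.9×2.15) = 15.639 K
T_out = -48.7 + 15.639 = -33.061 °C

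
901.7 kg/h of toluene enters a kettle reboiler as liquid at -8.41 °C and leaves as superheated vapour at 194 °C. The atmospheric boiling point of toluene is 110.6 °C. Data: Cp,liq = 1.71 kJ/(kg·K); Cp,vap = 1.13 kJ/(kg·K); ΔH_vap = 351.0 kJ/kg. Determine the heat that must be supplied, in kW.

liquid -8.41→110.6 °C: 203.51 kJ/kg
vaporisation at 110.6 °C: 351 kJ/kg
vapour 110.6→194 °C: 94.242 kJ/kg
Δh = 203.51 + 351 + 94.242 = 648.75 kJ/kg
Q = ṁ·Δh = 901.7 kg/h × 648.75 kJ/kg = 584980 kJ/h
|Q| = 162.49 kW

Q = 162 kW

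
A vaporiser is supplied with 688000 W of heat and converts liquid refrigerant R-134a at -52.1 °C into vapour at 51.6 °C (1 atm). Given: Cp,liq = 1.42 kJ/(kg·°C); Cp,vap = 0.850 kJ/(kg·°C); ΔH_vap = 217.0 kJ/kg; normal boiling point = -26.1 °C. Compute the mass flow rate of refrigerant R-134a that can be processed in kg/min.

ṁ = 129 kg/min

Δh = 1.42×(-26.1−-52.1) + 217.0 + 0.850×(51.6−-26.1) = 319.97 kJ/kg
Q = 688000 W = 688 kJ/s = 41280 kJ/min
ṁ = Q/Δh = 41280 / 319.97 = 129.01 kg/min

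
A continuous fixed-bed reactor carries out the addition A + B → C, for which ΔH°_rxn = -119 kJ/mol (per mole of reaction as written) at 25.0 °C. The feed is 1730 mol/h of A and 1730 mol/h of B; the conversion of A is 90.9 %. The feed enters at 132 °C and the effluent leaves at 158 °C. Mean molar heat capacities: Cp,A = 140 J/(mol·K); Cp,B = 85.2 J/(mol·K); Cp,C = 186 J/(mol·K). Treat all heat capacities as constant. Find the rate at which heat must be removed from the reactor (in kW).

Extent of reaction ξ = 0.909 × 1730 = 1572.6 mol/h
Reaction term: ξ·ΔH°_rxn = 1572.6 × -119 = -187140 kJ/h
Sensible, feed 132→25 °C: -41687 kJ/h
Outlet flows (mol/h): A 157.43, B 157.43, C 1572.6
Sensible, products 25→158 °C: 43618 kJ/h
Q = ΔH = -185210 kJ/h = -51.446 kW
Heat removed = 51.446 kW

Q_out = 51.4 kW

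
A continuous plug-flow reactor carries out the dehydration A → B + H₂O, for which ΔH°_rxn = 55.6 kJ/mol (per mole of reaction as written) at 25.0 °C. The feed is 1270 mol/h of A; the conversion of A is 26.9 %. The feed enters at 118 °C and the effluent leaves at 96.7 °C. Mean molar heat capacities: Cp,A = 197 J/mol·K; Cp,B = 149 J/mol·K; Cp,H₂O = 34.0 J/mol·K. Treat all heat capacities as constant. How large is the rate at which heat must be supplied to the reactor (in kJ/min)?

Q_in = 222 kJ/min

Extent of reaction ξ = 0.269 × 1270 = 341.63 mol/h
Reaction term: ξ·ΔH°_rxn = 341.63 × 55.6 = 18995 kJ/h
Sensible, feed 118→25 °C: -23268 kJ/h
Outlet flows (mol/h): A 928.37, B 341.63, H₂O 341.63
Sensible, products 25→96.7 °C: 17596 kJ/h
Q = ΔH = 13323 kJ/h = 3.7007 kW
Heat supplied = 222.04 kJ/min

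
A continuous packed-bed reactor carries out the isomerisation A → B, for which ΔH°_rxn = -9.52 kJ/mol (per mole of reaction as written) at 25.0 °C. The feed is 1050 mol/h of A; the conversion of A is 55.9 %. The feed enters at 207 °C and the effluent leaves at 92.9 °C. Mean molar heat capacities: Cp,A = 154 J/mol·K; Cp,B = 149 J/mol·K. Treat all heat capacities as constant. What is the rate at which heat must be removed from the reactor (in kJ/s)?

Extent of reaction ξ = 0.559 × 1050 = 586.95 mol/h
Reaction term: ξ·ΔH°_rxn = 586.95 × -9.52 = -5587.8 kJ/h
Sensible, feed 207→25 °C: -29429 kJ/h
Outlet flows (mol/h): A 463.05, B 586.95
Sensible, products 25→92.9 °C: 10780 kJ/h
Q = ΔH = -24237 kJ/h = -6.7325 kW
Heat removed = 6.7325 kJ/s

Q_out = 6.73 kJ/s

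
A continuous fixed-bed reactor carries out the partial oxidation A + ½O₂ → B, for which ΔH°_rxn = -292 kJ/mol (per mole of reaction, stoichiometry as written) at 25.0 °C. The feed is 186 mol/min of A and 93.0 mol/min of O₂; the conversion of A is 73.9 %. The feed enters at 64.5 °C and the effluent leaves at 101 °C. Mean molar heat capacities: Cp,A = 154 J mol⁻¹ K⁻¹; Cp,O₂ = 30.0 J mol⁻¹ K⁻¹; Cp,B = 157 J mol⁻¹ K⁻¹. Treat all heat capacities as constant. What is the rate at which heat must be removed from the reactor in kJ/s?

Extent of reaction ξ = 0.739 × 186 = 137.45 mol/min
Reaction term: ξ·ΔH°_rxn = 137.45 × -292 = -40137 kJ/min
Sensible, feed 64.5→25 °C: -1241.6 kJ/min
Outlet flows (mol/min): A 48.546, O₂ 24.273, B 137.45
Sensible, products 25→101 °C: 2263.6 kJ/min
Q = ΔH = -39115 kJ/min = -651.91 kW
Heat removed = 651.91 kJ/s

Q_out = 652 kJ/s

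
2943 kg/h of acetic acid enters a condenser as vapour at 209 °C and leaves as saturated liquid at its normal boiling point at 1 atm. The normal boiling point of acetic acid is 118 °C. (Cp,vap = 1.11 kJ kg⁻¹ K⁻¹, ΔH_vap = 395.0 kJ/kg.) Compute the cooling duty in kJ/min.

vapour 209→118 °C: -101.01 kJ/kg
condensation at 118 °C: -395 kJ/kg
Δh = -101.01 + -395 = -496.01 kJ/kg
Q = ṁ·Δh = 2943 kg/h × -496.01 kJ/kg = -1.4598e+06 kJ/h
|Q| = 405.49 kW = 24329 kJ/min

Q_c = 24300 kJ/min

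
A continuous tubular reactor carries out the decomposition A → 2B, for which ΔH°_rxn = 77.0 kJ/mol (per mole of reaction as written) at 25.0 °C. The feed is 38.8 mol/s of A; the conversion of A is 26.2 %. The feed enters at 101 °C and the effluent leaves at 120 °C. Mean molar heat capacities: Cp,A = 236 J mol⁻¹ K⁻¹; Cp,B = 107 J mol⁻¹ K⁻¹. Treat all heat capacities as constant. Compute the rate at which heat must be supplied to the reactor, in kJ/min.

Q_in = 56100 kJ/min

Extent of reaction ξ = 0.262 × 38.8 = 10.166 mol/s
Reaction term: ξ·ΔH°_rxn = 10.166 × 77.0 = 782.75 kJ/s
Sensible, feed 101→25 °C: -695.92 kJ/s
Outlet flows (mol/s): A 28.634, B 20.331
Sensible, products 25→120 °C: 848.65 kJ/s
Q = ΔH = 935.48 kJ/s = 935.48 kW
Heat supplied = 56129 kJ/min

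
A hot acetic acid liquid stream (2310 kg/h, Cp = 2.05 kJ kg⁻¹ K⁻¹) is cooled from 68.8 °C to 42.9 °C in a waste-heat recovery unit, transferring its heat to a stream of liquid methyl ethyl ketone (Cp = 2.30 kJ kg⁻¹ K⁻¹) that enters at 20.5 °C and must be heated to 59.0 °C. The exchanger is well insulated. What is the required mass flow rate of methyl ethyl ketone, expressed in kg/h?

ṁ_c = 1390 kg/h

Heat released by hot stream: Q = 2310 × 2.05 × (68.8 − 42.9) = 122650 kJ/h
Energy balance on cold side (adiabatic exchanger): Q = ṁ_c·Cp_c·(T_c,out − T_c,in)
ṁ_c = 122650 / [2.30 × (59.0 − 20.5)] = 1385.1 kg/h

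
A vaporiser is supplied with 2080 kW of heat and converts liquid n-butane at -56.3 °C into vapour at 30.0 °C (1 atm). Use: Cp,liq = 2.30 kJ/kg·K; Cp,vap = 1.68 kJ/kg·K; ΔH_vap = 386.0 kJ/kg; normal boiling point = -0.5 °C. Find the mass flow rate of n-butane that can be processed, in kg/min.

ṁ = 221 kg/min

Δh = 2.30×(-0.5−-56.3) + 386.0 + 1.68×(30.0−-0.5) = 565.58 kJ/kg
Q = 2080 kW = 2080 kJ/s = 124800 kJ/min
ṁ = Q/Δh = 124800 / 565.58 = 220.66 kg/min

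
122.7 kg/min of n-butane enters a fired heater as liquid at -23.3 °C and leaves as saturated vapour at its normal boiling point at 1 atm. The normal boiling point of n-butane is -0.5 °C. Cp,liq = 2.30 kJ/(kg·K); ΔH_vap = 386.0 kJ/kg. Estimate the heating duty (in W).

liquid -23.3→-0.5 °C: 52.44 kJ/kg
vaporisation at -0.5 °C: 386 kJ/kg
Δh = 52.44 + 386 = 438.44 kJ/kg
Q = ṁ·Δh = 122.7 kg/min × 438.44 kJ/kg = 53797 kJ/min
|Q| = 896.61 kW = 896610 W

Q = 897000 W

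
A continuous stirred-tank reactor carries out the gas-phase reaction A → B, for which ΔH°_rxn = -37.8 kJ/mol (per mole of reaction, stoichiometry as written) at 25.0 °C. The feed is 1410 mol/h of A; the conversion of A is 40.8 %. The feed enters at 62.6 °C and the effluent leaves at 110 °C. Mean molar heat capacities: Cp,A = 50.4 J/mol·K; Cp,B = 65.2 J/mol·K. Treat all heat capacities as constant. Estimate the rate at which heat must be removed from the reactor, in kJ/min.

Extent of reaction ξ = 0.408 × 1410 = 575.28 mol/h
Reaction term: ξ·ΔH°_rxn = 575.28 × -37.8 = -21746 kJ/h
Sensible, feed 62.6→25 °C: -2672 kJ/h
Outlet flows (mol/h): A 834.72, B 575.28
Sensible, products 25→110 °C: 6764.1 kJ/h
Q = ΔH = -17653 kJ/h = -4.9037 kW
Heat removed = 294.22 kJ/min

Q_out = 294 kJ/min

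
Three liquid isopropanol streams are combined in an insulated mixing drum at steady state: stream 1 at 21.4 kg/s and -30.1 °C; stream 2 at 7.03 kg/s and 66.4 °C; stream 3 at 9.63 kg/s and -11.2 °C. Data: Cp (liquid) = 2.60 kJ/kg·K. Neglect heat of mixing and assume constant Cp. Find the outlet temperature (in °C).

Adiabatic, steady state ⇒ Σ ṁᵢCp,ᵢ(T_out − Tᵢ) = 0
Σ ṁᵢCp,ᵢTᵢ = 21.4×2.60×-30.1 + 7.03×2.60×66.4 + 9.63×2.60×-11.2 = -741.53
Σ ṁᵢCp,ᵢ = 21.4×2.60 + 7.03×2.60 + 9.63×2.60 = 98.956
T_out = -741.53 / 98.956 = -7.4935 °C

T_out = -7.49 °C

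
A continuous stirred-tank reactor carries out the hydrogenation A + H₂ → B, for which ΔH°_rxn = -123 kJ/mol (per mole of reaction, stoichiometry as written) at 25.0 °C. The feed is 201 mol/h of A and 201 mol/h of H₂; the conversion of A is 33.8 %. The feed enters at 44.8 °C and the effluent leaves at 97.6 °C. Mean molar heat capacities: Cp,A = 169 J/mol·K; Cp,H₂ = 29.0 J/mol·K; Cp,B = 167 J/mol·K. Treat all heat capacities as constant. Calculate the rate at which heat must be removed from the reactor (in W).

Q_out = 1780 W

Extent of reaction ξ = 0.338 × 201 = 67.938 mol/h
Reaction term: ξ·ΔH°_rxn = 67.938 × -123 = -8356.4 kJ/h
Sensible, feed 44.8→25 °C: -788 kJ/h
Outlet flows (mol/h): A 133.06, H₂ 133.06, B 67.938
Sensible, products 25→97.6 °C: 2736.4 kJ/h
Q = ΔH = -6407.9 kJ/h = -1.78 kW
Heat removed = 1780 W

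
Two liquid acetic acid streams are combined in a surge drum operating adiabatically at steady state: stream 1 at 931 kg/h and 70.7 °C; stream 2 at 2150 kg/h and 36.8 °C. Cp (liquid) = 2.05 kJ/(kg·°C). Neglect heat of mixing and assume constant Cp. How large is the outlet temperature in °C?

T_out = 47.0 °C

No heat crosses the boundary, so H_out = H_in.
T_out = Σ ṁᵢCp,ᵢTᵢ / Σ ṁᵢCp,ᵢ
      = 297130 / 6316 = 47.044 °C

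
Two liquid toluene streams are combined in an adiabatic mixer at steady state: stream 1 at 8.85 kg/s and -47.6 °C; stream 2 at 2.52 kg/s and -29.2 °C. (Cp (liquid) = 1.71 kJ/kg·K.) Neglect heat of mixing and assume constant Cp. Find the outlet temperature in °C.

Energy balance with Q = 0: Σ ṁᵢCp,ᵢ(T_out − Tᵢ) = 0
T_out = Σ ṁᵢCp,ᵢTᵢ / Σ ṁᵢCp,ᵢ
      = -846.18 / 19.443 = -43.522 °C

T_out = -43.5 °C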